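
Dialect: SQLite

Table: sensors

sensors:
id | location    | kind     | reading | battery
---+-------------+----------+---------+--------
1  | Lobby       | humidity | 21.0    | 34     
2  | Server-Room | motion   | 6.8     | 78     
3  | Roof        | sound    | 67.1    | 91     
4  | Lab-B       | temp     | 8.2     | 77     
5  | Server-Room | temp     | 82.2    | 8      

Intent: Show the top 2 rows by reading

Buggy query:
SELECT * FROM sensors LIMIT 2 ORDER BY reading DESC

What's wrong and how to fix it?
Bug: LIMIT must come after ORDER BY

Fix: Sort with ORDER BY, then apply LIMIT

Corrected query:
SELECT * FROM sensors ORDER BY reading DESC LIMIT 2

Result:
id | location    | kind  | reading | battery
---+-------------+-------+---------+--------
5  | Server-Room | temp  | 82.2    | 8      
3  | Roof        | sound | 67.1    | 91     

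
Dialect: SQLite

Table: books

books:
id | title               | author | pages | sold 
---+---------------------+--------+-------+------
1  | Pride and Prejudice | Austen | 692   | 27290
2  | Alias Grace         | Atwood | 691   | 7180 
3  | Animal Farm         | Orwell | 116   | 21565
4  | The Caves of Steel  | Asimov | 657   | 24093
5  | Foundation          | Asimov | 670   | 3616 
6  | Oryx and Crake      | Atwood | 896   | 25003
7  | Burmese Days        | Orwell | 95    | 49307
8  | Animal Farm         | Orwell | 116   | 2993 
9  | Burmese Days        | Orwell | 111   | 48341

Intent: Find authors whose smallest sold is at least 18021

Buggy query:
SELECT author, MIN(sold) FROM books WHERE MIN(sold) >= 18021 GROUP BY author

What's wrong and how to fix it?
Bug: Aggregates like MIN are computed per group after WHERE runs

Fix: Replace WHERE with HAVING after the GROUP BY

Corrected query:
SELECT author, MIN(sold) FROM books GROUP BY author HAVING MIN(sold) >= 18021

Result:
author | MIN(sold)
-------+----------
Austen | 27290    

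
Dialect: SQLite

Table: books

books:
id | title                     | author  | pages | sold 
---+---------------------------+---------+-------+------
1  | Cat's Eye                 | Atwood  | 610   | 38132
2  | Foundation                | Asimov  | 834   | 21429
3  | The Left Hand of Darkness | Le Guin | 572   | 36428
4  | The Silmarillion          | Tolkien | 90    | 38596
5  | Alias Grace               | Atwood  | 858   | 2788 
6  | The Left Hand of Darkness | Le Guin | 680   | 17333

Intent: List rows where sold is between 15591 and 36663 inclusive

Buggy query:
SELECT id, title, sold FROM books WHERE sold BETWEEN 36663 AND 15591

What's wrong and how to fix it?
Bug: The bounds are reversed; BETWEEN a AND b requires a <= b to match anything

Fix: Write BETWEEN 15591 AND 36663

Corrected query:
SELECT id, title, sold FROM books WHERE sold BETWEEN 15591 AND 36663

Result:
id | title                     | sold 
---+---------------------------+------
2  | Foundation                | 21429
3  | The Left Hand of Darkness | 36428
6  | The Left Hand of Darkness | 17333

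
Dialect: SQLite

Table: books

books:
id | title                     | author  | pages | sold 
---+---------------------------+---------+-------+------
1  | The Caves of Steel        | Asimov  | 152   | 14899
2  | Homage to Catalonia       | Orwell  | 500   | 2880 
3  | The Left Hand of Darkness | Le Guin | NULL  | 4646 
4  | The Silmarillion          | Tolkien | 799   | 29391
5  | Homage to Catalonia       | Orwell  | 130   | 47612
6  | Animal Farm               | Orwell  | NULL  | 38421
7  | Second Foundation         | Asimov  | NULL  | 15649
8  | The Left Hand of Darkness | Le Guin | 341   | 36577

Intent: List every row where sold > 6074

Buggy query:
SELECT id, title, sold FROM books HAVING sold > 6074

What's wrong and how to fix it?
Bug: HAVING filters the output of aggregation, but this query has no GROUP BY and no aggregate functions, so SQLite rejects it (HAVING clause on a non-aggregate query); the condition here is per row

Fix: Replace HAVING with WHERE since the condition applies to individual rows

Corrected query:
SELECT id, title, sold FROM books WHERE sold > 6074

Result:
id | title                     | sold 
---+---------------------------+------
1  | The Caves of Steel        | 14899
4  | The Silmarillion          | 29391
5  | Homage to Catalonia       | 47612
6  | Animal Farm               | 38421
7  | Second Foundation         | 15649
8  | The Left Hand of Darkness | 36577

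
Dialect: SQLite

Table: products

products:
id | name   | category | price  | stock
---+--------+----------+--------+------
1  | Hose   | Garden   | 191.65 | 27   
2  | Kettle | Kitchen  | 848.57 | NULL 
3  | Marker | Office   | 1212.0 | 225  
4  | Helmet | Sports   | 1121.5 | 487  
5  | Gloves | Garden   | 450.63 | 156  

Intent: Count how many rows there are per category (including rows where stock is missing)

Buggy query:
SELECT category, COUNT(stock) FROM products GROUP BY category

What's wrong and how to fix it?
Bug: COUNT(column) counts non-NULL values only; rows with NULL stock aren't counted

Fix: Replace COUNT(stock) with COUNT(*)

Corrected query:
SELECT category, COUNT(*) FROM products GROUP BY category

Result:
category | COUNT(*)
---------+---------
Garden   | 2       
Kitchen  | 1       
Office   | 1       
Sports   | 1       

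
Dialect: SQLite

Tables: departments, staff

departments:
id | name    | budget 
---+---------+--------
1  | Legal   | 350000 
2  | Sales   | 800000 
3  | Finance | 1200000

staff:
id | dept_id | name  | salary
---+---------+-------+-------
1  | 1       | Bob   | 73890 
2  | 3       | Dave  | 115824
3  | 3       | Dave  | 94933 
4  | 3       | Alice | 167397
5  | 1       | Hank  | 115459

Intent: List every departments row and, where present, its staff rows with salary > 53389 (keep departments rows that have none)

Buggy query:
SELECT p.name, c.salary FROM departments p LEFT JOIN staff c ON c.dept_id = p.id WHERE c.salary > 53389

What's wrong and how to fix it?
Bug: A WHERE condition on the right-hand table after LEFT JOIN drops unmatched parents

Fix: Put 'c.salary > 53389' in the JOIN's ON clause instead of WHERE

Corrected query:
SELECT p.name, c.salary FROM departments p LEFT JOIN staff c ON c.dept_id = p.id AND c.salary > 53389

Result:
name    | salary
--------+-------
Legal   | 73890 
Legal   | 115459
Sales   | NULL  
Finance | 94933 
Finance | 115824
Finance | 167397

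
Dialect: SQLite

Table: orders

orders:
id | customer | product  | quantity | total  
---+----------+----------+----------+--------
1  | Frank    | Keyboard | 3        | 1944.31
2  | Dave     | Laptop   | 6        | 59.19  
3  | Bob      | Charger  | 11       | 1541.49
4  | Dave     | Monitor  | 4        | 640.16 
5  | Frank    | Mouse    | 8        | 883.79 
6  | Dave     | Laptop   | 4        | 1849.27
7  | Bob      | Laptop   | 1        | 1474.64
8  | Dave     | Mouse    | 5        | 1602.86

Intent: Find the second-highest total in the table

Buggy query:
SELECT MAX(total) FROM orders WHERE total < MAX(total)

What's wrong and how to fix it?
Bug: The inner MAX is an aggregate inside WHERE, which is not allowed

Fix: Compute the overall MAX in a subquery, then take MAX of rows below it

Corrected query:
SELECT MAX(total) FROM orders WHERE total < (SELECT MAX(total) FROM orders)

Result:
MAX(total)
----------
1849.27   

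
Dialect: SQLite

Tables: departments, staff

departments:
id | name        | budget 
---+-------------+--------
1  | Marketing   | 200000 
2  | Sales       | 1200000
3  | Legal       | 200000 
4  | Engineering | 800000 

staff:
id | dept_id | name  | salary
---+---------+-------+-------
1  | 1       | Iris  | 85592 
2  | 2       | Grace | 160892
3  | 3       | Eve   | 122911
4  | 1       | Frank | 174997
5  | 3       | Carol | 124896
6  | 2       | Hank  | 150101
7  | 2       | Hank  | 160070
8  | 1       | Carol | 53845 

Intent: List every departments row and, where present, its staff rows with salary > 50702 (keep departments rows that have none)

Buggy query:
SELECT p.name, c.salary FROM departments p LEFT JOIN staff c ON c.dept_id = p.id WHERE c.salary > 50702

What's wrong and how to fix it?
Bug: A WHERE condition on the right-hand table after LEFT JOIN drops unmatched parents

Fix: Move the right-table condition into the ON clause so unmatched parents are kept

Corrected query:
SELECT p.name, c.salary FROM departments p LEFT JOIN staff c ON c.dept_id = p.id AND c.salary > 50702

Result:
name        | salary
------------+-------
Marketing   | 53845 
Marketing   | 85592 
Marketing   | 174997
Sales       | 150101
Sales       | 160070
Sales       | 160892
Legal       | 122911
Legal       | 124896
Engineering | NULL  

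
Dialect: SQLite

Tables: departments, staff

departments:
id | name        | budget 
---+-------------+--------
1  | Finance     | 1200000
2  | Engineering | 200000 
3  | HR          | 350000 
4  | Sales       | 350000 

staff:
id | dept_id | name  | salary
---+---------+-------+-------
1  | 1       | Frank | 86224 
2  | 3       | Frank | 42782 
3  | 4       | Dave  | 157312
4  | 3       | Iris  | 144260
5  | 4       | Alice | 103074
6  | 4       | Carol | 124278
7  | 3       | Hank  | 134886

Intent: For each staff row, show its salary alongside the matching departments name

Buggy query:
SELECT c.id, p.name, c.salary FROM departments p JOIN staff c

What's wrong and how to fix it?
Bug: JOIN with no ON clause produces a cartesian product; every staff row pairs with every departments row

Fix: Add ON c.dept_id = p.id to the JOIN

Corrected query:
SELECT c.id, p.name, c.salary FROM departments p JOIN staff c ON c.dept_id = p.id

Result:
id | name    | salary
---+---------+-------
1  | Finance | 86224 
2  | HR      | 42782 
3  | Sales   | 157312
4  | HR      | 144260
5  | Sales   | 103074
6  | Sales   | 124278
7  | HR      | 134886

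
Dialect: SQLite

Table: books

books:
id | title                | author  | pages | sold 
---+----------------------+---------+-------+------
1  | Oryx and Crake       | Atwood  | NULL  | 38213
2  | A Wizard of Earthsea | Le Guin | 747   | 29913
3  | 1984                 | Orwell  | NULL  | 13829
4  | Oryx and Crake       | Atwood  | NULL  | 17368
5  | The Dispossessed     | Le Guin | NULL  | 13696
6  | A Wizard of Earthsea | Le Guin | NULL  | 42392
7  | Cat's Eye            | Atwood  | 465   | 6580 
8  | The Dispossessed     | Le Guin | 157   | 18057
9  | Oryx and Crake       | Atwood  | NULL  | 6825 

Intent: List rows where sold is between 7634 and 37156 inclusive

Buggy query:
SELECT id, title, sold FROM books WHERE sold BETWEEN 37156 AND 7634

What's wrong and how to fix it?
Bug: The bounds are reversed; BETWEEN a AND b requires a <= b to match anything

Fix: Swap the bounds so the smaller value comes first

Corrected query:
SELECT id, title, sold FROM books WHERE sold BETWEEN 7634 AND 37156

Result:
id | title                | sold 
---+----------------------+------
2  | A Wizard of Earthsea | 29913
3  | 1984                 | 13829
4  | Oryx and Crake       | 17368
5  | The Dispossessed     | 13696
8  | The Dispossessed     | 18057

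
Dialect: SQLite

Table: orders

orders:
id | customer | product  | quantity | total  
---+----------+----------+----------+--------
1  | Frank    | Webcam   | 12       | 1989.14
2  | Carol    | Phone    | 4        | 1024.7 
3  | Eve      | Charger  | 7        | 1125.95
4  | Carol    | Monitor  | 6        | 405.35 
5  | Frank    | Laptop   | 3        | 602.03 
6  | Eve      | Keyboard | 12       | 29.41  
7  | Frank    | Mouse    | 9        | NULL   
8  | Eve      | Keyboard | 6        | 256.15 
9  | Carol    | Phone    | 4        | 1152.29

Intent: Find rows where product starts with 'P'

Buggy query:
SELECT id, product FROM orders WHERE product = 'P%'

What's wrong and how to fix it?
Bug: Wildcards only work with LIKE; '=' treats '%' as a literal character

Fix: Use LIKE for wildcard pattern matching

Corrected query:
SELECT id, product FROM orders WHERE product LIKE 'P%'

Result:
id | product
---+--------
2  | Phone  
9  | Phone  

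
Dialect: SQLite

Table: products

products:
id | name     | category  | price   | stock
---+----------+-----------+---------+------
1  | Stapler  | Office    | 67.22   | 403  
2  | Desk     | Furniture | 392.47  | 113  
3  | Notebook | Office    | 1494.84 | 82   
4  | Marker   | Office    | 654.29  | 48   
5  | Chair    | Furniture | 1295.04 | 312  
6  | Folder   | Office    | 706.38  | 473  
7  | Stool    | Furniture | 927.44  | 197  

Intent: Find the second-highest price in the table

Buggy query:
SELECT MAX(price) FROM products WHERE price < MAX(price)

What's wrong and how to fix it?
Bug: MAX(price) on the right of the comparison is an aggregate-in-WHERE error

Fix: Compute the overall MAX in a subquery, then take MAX of rows below it

Corrected query:
SELECT MAX(price) FROM products WHERE price < (SELECT MAX(price) FROM products)

Result:
MAX(price)
----------
1295.04   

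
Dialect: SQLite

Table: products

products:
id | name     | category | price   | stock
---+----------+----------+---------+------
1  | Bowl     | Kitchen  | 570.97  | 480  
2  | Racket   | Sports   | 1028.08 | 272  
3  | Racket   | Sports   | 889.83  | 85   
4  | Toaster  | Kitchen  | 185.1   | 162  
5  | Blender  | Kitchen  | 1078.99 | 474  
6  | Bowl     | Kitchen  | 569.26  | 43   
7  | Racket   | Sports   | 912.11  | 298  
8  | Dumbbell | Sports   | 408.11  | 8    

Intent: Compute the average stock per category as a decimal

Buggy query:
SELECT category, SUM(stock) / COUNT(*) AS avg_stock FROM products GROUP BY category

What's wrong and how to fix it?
Bug: Both operands are integers, so '/' performs integer division and truncates

Fix: Multiply by 1.0 (or CAST to REAL) to force floating-point division

Corrected query:
SELECT category, SUM(stock) * 1.0 / COUNT(*) AS avg_stock FROM products GROUP BY category

Result:
category | avg_stock
---------+----------
Kitchen  | 289.75   
Sports   | 165.75   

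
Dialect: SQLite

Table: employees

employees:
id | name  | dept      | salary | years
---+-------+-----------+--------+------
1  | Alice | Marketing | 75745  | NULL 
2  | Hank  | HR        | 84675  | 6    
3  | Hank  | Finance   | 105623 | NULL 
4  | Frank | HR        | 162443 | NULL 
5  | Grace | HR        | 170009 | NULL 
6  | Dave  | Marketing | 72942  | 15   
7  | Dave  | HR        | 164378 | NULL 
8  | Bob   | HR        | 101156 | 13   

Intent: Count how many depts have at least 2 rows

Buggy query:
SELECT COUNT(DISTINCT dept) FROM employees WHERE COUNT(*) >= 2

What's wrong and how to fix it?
Bug: COUNT(*) cannot appear in WHERE; the per-group count doesn't exist yet

Fix: Use a subquery that GROUPs and filters with HAVING, then count its rows

Corrected query:
SELECT COUNT(*) FROM (SELECT dept FROM employees GROUP BY dept HAVING COUNT(*) >= 2)

Result:
COUNT(*)
--------
2       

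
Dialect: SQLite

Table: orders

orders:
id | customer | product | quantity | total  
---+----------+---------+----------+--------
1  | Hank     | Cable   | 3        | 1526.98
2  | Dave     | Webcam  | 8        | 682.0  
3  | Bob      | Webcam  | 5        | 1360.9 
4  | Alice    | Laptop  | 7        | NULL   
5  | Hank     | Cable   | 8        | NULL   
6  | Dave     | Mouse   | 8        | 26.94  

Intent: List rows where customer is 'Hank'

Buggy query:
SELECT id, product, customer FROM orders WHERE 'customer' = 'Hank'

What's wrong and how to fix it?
Bug: 'customer' in single quotes is a string literal, not the column; the comparison is literal-vs-literal and never true

Fix: Reference the column as customer without single quotes

Corrected query:
SELECT id, product, customer FROM orders WHERE customer = 'Hank'

Result:
id | product | customer
---+---------+---------
1  | Cable   | Hank    
5  | Cable   | Hank    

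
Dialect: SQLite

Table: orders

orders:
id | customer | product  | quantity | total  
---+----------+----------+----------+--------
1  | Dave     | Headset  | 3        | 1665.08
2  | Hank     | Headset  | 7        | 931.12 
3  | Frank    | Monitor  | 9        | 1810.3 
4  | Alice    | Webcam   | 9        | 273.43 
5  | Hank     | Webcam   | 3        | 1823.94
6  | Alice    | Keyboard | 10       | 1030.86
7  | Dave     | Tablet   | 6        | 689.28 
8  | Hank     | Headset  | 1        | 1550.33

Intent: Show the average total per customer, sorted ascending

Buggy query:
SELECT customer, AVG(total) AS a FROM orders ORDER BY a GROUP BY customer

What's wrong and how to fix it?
Bug: ORDER BY appears before GROUP BY; SQL clause order requires GROUP BY first

Fix: Reorder: SELECT … FROM … GROUP BY … ORDER BY …

Corrected query:
SELECT customer, AVG(total) AS a FROM orders GROUP BY customer ORDER BY a

Result:
customer | a      
---------+--------
Alice    | 652.145
Dave     | 1177.18
Hank     | 1435.13
Frank    | 1810.3 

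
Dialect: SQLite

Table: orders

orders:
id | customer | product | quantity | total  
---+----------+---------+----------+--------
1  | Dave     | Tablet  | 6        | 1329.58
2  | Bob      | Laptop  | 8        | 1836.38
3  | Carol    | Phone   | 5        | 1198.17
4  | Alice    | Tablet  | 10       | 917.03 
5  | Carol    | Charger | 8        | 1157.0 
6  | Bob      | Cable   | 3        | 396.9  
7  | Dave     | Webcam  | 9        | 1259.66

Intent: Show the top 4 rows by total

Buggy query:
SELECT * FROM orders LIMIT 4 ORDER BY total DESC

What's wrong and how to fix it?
Bug: LIMIT must come after ORDER BY

Fix: Swap the clauses: ORDER BY first, then LIMIT

Corrected query:
SELECT * FROM orders ORDER BY total DESC LIMIT 4

Result:
id | customer | product | quantity | total  
---+----------+---------+----------+--------
2  | Bob      | Laptop  | 8        | 1836.38
1  | Dave     | Tablet  | 6        | 1329.58
7  | Dave     | Webcam  | 9        | 1259.66
3  | Carol    | Phone   | 5        | 1198.17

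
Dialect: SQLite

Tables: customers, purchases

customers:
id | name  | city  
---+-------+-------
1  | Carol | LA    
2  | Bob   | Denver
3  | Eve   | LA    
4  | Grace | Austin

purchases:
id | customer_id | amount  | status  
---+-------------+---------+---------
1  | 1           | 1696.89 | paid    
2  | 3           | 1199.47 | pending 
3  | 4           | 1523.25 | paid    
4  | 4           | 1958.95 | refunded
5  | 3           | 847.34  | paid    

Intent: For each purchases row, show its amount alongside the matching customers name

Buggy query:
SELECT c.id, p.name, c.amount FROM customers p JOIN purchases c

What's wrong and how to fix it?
Bug: JOIN with no ON clause produces a cartesian product; every purchases row pairs with every customers row

Fix: Add ON c.customer_id = p.id to the JOIN

Corrected query:
SELECT c.id, p.name, c.amount FROM customers p JOIN purchases c ON c.customer_id = p.id

Result:
id | name  | amount 
---+-------+--------
1  | Carol | 1696.89
2  | Eve   | 1199.47
3  | Grace | 1523.25
4  | Grace | 1958.95
5  | Eve   | 847.34 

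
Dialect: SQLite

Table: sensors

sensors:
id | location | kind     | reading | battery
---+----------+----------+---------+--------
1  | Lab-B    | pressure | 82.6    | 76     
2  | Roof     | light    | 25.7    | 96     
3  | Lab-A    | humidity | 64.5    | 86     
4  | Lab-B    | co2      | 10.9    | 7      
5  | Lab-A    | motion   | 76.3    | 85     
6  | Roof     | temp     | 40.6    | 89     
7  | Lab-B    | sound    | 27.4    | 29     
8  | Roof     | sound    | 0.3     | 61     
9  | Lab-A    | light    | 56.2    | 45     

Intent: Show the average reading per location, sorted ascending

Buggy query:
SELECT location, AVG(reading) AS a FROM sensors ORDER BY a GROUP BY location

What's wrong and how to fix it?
Bug: GROUP BY must precede ORDER BY

Fix: Move ORDER BY to the end, after GROUP BY

Corrected query:
SELECT location, AVG(reading) AS a FROM sensors GROUP BY location ORDER BY a

Result:
location | a        
---------+----------
Roof     | 22.2     
Lab-B    | 40.3     
Lab-A    | 65.666667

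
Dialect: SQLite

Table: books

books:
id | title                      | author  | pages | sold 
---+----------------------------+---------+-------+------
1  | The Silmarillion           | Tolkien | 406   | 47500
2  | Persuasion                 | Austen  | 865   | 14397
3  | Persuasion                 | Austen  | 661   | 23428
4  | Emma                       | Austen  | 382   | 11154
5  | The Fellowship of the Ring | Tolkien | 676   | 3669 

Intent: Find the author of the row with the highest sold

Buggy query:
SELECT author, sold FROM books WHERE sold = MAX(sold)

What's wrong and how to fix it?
Bug: MAX(sold) is an aggregate and cannot be used directly in WHERE

Fix: Wrap MAX in a scalar subquery so WHERE compares against a single value

Corrected query:
SELECT author, sold FROM books WHERE sold = (SELECT MAX(sold) FROM books)

Result:
author  | sold 
--------+------
Tolkien | 47500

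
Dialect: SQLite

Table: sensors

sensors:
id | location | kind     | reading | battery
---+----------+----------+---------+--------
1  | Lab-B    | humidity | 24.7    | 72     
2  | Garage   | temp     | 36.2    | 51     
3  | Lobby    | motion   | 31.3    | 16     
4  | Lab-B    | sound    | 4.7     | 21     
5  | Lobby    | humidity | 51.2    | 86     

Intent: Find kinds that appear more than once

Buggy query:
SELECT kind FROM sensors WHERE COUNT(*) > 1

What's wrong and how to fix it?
Bug: COUNT(*) is an aggregate and cannot be used in WHERE

Fix: GROUP BY kind, then filter groups with HAVING COUNT(*) > 1

Corrected query:
SELECT kind FROM sensors GROUP BY kind HAVING COUNT(*) > 1

Result:
kind    
--------
humidity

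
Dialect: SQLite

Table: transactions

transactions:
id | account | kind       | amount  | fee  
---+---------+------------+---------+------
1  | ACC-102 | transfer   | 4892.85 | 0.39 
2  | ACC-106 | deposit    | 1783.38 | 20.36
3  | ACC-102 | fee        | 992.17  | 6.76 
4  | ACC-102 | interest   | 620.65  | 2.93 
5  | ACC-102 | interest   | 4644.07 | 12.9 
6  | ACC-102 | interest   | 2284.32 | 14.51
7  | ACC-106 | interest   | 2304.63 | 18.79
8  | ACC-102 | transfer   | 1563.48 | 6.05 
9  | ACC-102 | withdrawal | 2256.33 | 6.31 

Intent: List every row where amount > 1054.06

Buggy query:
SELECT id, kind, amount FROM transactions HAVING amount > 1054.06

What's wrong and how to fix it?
Bug: This is a non-aggregate query (no GROUP BY, no aggregates), so in SQLite the HAVING clause is invalid here; a row-level condition belongs in WHERE

Fix: Use WHERE for row-level filtering

Corrected query:
SELECT id, kind, amount FROM transactions WHERE amount > 1054.06

Result:
id | kind       | amount 
---+------------+--------
1  | transfer   | 4892.85
2  | deposit    | 1783.38
5  | interest   | 4644.07
6  | interest   | 2284.32
7  | interest   | 2304.63
8  | transfer   | 1563.48
9  | withdrawal | 2256.33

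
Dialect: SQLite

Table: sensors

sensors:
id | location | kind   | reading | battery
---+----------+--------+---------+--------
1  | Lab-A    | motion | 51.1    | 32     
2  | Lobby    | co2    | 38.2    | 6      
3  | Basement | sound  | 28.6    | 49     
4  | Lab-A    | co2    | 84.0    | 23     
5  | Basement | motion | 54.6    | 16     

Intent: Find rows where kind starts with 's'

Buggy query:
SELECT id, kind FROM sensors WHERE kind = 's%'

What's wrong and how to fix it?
Bug: Wildcards only work with LIKE; '=' treats '%' as a literal character

Fix: Use LIKE for wildcard pattern matching

Corrected query:
SELECT id, kind FROM sensors WHERE kind LIKE 's%'

Result:
id | kind 
---+------
3  | sound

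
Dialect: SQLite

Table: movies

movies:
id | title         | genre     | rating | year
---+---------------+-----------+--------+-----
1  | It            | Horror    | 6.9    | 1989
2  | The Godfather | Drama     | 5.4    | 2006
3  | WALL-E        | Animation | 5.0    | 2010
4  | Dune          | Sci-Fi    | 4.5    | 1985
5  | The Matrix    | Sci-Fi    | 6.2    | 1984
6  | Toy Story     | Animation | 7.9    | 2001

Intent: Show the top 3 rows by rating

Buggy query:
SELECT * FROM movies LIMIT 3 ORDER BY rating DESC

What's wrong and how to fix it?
Bug: ORDER BY cannot follow LIMIT; LIMIT is the final clause

Fix: Sort with ORDER BY, then apply LIMIT

Corrected query:
SELECT * FROM movies ORDER BY rating DESC LIMIT 3

Result:
id | title      | genre     | rating | year
---+------------+-----------+--------+-----
6  | Toy Story  | Animation | 7.9    | 2001
1  | It         | Horror    | 6.9    | 1989
5  | The Matrix | Sci-Fi    | 6.2    | 1984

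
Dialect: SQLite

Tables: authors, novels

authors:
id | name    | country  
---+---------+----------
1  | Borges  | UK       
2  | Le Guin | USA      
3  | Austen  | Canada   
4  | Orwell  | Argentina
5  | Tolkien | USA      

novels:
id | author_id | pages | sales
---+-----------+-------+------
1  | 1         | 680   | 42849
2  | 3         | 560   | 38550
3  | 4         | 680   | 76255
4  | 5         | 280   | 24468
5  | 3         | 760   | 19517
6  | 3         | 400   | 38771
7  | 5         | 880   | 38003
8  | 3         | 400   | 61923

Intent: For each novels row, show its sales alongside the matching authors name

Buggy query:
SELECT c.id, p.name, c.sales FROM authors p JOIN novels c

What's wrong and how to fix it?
Bug: JOIN with no ON clause produces a cartesian product; every novels row pairs with every authors row

Fix: Specify the join condition linking the foreign key to the parent id

Corrected query:
SELECT c.id, p.name, c.sales FROM authors p JOIN novels c ON c.author_id = p.id

Result:
id | name    | sales
---+---------+------
1  | Borges  | 42849
2  | Austen  | 38550
3  | Orwell  | 76255
4  | Tolkien | 24468
5  | Austen  | 19517
6  | Austen  | 38771
7  | Tolkien | 38003
8  | Austen  | 61923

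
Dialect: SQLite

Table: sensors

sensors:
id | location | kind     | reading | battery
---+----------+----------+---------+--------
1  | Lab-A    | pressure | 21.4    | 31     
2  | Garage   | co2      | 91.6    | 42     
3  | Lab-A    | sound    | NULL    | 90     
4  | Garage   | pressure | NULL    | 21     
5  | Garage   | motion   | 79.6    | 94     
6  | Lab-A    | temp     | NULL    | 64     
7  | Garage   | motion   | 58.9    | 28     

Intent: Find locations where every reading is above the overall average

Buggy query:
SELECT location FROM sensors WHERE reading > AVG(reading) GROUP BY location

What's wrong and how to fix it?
Bug: AVG() is an aggregate; it can't sit directly in WHERE

Fix: Use a subquery for AVG and a HAVING MIN(...) filter so the condition holds for every row in the group

Corrected query:
SELECT location FROM sensors GROUP BY location HAVING MIN(reading) > (SELECT AVG(reading) FROM sensors)

Result:
(no rows)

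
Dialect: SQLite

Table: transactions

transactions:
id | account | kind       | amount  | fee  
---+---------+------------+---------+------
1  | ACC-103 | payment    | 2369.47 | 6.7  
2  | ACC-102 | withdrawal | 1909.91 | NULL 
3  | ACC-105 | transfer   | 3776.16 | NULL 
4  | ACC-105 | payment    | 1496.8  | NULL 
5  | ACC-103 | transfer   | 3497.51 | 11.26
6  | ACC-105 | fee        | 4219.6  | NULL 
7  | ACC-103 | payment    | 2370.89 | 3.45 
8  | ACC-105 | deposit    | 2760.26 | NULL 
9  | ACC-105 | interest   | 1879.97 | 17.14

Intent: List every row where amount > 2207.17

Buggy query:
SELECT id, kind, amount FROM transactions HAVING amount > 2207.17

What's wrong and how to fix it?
Bug: This is a non-aggregate query (no GROUP BY, no aggregates), so in SQLite the HAVING clause is invalid here; a row-level condition belongs in WHERE

Fix: Replace HAVING with WHERE since the condition applies to individual rows

Corrected query:
SELECT id, kind, amount FROM transactions WHERE amount > 2207.17

Result:
id | kind     | amount 
---+----------+--------
1  | payment  | 2369.47
3  | transfer | 3776.16
5  | transfer | 3497.51
6  | fee      | 4219.6 
7  | payment  | 2370.89
8  | deposit  | 2760.26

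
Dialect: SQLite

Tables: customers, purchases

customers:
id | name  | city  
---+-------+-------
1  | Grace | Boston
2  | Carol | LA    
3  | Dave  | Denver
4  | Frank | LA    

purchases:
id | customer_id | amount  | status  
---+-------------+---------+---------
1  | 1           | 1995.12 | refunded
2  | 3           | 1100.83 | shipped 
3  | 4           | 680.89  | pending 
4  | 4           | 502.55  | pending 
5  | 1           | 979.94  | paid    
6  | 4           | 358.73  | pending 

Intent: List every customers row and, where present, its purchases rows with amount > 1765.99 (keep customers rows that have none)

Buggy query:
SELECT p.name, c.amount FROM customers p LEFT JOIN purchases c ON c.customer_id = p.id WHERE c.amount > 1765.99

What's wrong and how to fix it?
Bug: Filtering c.amount in WHERE discards the NULL rows produced by LEFT JOIN, turning it into an inner join

Fix: Move the right-table condition into the ON clause so unmatched parents are kept

Corrected query:
SELECT p.name, c.amount FROM customers p LEFT JOIN purchases c ON c.customer_id = p.id AND c.amount > 1765.99

Result:
name  | amount 
------+--------
Grace | 1995.12
Carol | NULL   
Dave  | NULL   
Frank | NULL   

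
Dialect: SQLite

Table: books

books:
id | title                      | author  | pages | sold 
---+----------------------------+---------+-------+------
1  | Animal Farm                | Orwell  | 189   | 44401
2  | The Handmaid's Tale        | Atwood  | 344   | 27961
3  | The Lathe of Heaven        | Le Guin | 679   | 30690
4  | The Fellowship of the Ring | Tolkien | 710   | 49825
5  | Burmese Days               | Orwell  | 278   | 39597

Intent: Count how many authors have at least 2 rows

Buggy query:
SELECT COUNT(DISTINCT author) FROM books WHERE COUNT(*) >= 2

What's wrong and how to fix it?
Bug: COUNT(*) cannot appear in WHERE; the per-group count doesn't exist yet

Fix: Use a subquery that GROUPs and filters with HAVING, then count its rows

Corrected query:
SELECT COUNT(*) FROM (SELECT author FROM books GROUP BY author HAVING COUNT(*) >= 2)

Result:
COUNT(*)
--------
1       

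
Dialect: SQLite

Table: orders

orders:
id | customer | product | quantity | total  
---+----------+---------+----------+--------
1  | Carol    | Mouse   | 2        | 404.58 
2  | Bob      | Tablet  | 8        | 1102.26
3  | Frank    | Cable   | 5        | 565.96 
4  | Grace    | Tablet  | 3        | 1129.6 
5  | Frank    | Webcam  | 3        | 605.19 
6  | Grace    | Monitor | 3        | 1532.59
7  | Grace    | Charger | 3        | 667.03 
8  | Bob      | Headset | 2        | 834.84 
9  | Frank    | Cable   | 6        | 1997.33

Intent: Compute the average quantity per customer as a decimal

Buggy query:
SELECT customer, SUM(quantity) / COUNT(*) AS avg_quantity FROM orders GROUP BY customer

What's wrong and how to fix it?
Bug: Both operands are integers, so '/' performs integer division and truncates

Fix: Cast one side to REAL so the division keeps the fractional part

Corrected query:
SELECT customer, SUM(quantity) * 1.0 / COUNT(*) AS avg_quantity FROM orders GROUP BY customer

Result:
customer | avg_quantity
---------+-------------
Bob      | 5           
Carol    | 2           
Frank    | 4.666667    
Grace    | 3           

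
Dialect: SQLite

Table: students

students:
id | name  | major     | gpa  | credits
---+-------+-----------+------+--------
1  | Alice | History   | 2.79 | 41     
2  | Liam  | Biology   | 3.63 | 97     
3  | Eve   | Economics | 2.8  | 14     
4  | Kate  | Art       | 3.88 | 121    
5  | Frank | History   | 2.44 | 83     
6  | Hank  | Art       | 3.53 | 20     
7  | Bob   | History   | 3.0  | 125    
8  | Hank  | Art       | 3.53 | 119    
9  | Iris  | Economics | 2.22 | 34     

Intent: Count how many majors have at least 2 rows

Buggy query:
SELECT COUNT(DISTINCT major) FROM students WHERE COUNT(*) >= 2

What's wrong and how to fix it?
Bug: WHERE filters individual rows, not groups, so a group-level COUNT is invalid there

Fix: Group first with HAVING COUNT(*) >= 2, then COUNT the resulting groups

Corrected query:
SELECT COUNT(*) FROM (SELECT major FROM students GROUP BY major HAVING COUNT(*) >= 2)

Result:
COUNT(*)
--------
3       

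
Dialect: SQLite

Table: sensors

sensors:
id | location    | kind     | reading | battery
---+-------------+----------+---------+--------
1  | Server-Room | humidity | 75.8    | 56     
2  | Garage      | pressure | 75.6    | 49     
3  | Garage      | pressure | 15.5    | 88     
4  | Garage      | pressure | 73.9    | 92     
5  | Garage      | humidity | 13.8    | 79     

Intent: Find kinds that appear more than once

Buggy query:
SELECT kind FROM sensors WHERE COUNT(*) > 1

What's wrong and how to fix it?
Bug: WHERE can't reference COUNT(*); aggregates are computed after WHERE

Fix: Group first, then use HAVING for the count condition

Corrected query:
SELECT kind FROM sensors GROUP BY kind HAVING COUNT(*) > 1

Result:
kind    
--------
humidity
pressure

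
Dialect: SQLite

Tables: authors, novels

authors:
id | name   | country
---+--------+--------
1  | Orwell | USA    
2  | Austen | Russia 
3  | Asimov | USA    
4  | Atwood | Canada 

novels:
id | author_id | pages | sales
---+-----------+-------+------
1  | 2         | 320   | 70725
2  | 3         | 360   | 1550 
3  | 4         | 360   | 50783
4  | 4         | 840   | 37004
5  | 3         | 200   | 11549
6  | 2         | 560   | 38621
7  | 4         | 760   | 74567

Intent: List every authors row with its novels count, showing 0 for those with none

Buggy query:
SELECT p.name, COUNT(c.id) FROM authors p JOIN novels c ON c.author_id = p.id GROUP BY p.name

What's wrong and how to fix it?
Bug: An inner join excludes parents with zero children

Fix: Use LEFT JOIN so parents without children still appear (COUNT(c.id) gives 0)

Corrected query:
SELECT p.name, COUNT(c.id) FROM authors p LEFT JOIN novels c ON c.author_id = p.id GROUP BY p.name

Result:
name   | COUNT(c.id)
-------+------------
Asimov | 2          
Atwood | 3          
Austen | 2          
Orwell | 0          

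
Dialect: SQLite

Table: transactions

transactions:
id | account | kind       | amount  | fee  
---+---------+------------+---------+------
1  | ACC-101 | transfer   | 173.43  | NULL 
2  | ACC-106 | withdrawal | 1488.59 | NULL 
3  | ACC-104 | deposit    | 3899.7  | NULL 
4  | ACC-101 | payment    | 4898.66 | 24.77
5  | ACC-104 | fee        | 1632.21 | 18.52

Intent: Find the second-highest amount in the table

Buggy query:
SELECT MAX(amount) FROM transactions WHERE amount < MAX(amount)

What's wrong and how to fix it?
Bug: The inner MAX is an aggregate inside WHERE, which is not allowed

Fix: Compute the overall MAX in a subquery, then take MAX of rows below it

Corrected query:
SELECT MAX(amount) FROM transactions WHERE amount < (SELECT MAX(amount) FROM transactions)

Result:
MAX(amount)
-----------
3899.7     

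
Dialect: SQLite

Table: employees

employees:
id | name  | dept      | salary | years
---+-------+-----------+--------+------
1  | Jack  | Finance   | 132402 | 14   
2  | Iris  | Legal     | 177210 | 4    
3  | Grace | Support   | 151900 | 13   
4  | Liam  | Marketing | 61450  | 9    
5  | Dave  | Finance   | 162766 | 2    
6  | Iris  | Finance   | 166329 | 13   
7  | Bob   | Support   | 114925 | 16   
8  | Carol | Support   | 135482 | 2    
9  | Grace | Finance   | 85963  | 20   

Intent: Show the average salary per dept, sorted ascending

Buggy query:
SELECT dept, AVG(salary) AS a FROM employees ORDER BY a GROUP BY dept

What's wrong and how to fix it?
Bug: ORDER BY appears before GROUP BY; SQL clause order requires GROUP BY first

Fix: Reorder: SELECT … FROM … GROUP BY … ORDER BY …

Corrected query:
SELECT dept, AVG(salary) AS a FROM employees GROUP BY dept ORDER BY a

Result:
dept      | a            
----------+--------------
Marketing | 61450        
Support   | 134102.333333
Finance   | 136865       
Legal     | 177210       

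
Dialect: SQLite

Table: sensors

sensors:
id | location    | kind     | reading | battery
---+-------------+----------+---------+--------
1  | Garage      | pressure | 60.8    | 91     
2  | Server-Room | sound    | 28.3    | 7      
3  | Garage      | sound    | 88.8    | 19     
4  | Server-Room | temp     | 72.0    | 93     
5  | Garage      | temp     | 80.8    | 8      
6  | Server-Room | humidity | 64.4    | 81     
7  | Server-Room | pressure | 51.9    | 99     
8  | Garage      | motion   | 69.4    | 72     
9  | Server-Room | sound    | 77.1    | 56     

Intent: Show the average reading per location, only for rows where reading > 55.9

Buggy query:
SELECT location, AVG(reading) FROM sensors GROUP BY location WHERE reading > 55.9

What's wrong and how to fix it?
Bug: Row-level WHERE must come before GROUP BY in the clause order

Fix: Place WHERE between FROM and GROUP BY

Corrected query:
SELECT location, AVG(reading) FROM sensors WHERE reading > 55.9 GROUP BY location

Result:
location    | AVG(reading)
------------+-------------
Garage      | 74.95       
Server-Room | 71.166667   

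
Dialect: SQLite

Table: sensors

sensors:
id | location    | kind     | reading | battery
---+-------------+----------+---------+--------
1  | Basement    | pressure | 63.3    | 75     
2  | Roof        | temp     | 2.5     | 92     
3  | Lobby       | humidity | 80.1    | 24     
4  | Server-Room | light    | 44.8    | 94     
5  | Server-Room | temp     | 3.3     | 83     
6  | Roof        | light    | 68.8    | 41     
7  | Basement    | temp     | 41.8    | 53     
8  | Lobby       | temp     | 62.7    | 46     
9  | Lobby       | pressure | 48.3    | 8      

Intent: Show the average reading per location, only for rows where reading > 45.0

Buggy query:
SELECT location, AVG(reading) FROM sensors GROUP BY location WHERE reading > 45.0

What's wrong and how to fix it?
Bug: Row-level WHERE must come before GROUP BY in the clause order

Fix: Place WHERE between FROM and GROUP BY

Corrected query:
SELECT location, AVG(reading) FROM sensors WHERE reading > 45.0 GROUP BY location

Result:
location | AVG(reading)
---------+-------------
Basement | 63.3        
Lobby    | 63.7        
Roof     | 68.8        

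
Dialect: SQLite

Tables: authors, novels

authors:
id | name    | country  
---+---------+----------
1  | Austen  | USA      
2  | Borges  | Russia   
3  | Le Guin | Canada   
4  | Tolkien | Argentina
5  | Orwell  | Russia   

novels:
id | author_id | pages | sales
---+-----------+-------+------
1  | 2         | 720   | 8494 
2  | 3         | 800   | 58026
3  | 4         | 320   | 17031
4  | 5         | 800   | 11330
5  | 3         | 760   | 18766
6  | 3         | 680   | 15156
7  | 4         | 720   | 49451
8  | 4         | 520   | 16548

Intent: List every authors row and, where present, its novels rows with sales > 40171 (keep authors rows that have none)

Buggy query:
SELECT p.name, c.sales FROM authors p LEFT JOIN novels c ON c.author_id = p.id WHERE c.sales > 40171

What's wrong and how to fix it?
Bug: Filtering c.sales in WHERE discards the NULL rows produced by LEFT JOIN, turning it into an inner join

Fix: Put 'c.sales > 40171' in the JOIN's ON clause instead of WHERE

Corrected query:
SELECT p.name, c.sales FROM authors p LEFT JOIN novels c ON c.author_id = p.id AND c.sales > 40171

Result:
name    | sales
--------+------
Austen  | NULL 
Borges  | NULL 
Le Guin | 58026
Tolkien | 49451
Orwell  | NULL 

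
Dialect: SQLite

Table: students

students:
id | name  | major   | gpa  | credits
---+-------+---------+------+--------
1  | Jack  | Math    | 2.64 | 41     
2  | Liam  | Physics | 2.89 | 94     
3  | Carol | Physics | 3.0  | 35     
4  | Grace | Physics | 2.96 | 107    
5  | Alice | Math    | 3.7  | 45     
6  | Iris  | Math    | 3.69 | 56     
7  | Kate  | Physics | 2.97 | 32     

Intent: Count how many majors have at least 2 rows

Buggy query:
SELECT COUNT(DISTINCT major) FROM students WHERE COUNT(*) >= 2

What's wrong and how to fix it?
Bug: WHERE filters individual rows, not groups, so a group-level COUNT is invalid there

Fix: Group first with HAVING COUNT(*) >= 2, then COUNT the resulting groups

Corrected query:
SELECT COUNT(*) FROM (SELECT major FROM students GROUP BY major HAVING COUNT(*) >= 2)

Result:
COUNT(*)
--------
2       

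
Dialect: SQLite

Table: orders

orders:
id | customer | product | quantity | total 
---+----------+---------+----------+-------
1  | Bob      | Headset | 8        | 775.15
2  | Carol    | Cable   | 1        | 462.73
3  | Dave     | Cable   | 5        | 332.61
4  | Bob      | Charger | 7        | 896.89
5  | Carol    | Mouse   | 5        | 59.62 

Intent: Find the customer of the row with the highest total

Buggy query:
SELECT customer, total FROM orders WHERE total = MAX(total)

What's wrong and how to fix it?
Bug: WHERE is evaluated per row; an aggregate over the whole table isn't defined there

Fix: Wrap MAX in a scalar subquery so WHERE compares against a single value

Corrected query:
SELECT customer, total FROM orders WHERE total = (SELECT MAX(total) FROM orders)

Result:
customer | total 
---------+-------
Bob      | 896.89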